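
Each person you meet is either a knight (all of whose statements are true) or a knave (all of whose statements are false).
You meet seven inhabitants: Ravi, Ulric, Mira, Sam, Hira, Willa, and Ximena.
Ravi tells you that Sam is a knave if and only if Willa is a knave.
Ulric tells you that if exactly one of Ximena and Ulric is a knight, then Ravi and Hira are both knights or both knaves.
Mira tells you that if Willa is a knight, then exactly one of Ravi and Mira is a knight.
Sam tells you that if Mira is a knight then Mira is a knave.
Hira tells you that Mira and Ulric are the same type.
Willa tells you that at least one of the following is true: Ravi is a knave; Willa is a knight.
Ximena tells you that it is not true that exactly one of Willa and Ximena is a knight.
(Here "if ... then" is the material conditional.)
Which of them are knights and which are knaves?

Knights: Ulric, Mira, Hira, Willa, and Ximena. Knaves: Ravi and Sam.

Ravi is a knave, so "Sam is a knave if and only if Willa is a knave" must be False — and it is.
Ulric is a knight; "if exactly one of Ximena and Ulric is a knight, then Ravi and Hira are both knights or both knaves" is true, as required.
Since Mira is a knight, "if Willa is a knight, then exactly one of Ravi and Mira is a knight" needs to be true, which holds.
Sam is a knave; "if Mira is a knight then Mira is a knave" is False, as required.
Hira is a knight, so "Mira and Ulric are the same type" must be true — and it is.
Since Willa is a knight, "at least one of the following is true: Ravi is a knave; Willa is a knight" needs to be true, which holds.
Ximena is a knight; "it is not true that exactly one of Willa and Ximena is a knight" is true, as required.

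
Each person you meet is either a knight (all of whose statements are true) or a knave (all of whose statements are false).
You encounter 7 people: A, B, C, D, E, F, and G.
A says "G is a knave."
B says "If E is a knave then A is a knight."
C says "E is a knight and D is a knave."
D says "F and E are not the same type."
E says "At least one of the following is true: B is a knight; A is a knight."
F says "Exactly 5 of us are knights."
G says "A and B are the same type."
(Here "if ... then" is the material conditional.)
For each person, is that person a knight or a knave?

Knights: G. Knaves: A, B, C, D, E, and F.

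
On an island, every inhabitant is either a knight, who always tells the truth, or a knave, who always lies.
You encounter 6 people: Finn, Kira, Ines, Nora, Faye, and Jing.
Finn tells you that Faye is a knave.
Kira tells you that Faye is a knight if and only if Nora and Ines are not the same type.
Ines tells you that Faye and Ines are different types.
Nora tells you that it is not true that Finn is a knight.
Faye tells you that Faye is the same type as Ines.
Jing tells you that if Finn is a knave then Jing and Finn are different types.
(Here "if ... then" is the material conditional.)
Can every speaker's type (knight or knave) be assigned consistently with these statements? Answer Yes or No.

Yes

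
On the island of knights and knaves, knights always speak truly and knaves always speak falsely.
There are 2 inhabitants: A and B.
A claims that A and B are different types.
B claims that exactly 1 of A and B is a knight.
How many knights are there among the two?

The unique consistent assignment is A=knave, B=knave.
That has 0 knights.

0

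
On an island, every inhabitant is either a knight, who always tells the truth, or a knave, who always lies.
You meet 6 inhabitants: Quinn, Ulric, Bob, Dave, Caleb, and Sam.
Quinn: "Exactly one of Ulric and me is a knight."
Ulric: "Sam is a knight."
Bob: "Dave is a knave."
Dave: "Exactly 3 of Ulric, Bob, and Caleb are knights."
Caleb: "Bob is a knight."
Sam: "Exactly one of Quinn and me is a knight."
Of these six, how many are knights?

2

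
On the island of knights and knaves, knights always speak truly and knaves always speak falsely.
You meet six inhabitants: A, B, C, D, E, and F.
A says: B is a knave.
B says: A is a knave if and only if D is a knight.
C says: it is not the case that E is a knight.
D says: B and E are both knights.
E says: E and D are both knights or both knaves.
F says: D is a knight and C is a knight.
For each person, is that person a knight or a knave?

A is a knave, so "B is a knave" must be False — and it is.
As a knight, B's statement "A is a knave if and only if D is a knight" should be True; it is.
C is a knave; "it is not the case that E is a knight" is False, as required.
D is a knight, and the claim "B and E are both knights" is indeed True.
E is a knight, and the claim "E and D are both knights or both knaves" is indeed True.
As a knave, F's statement "D is a knight and C is a knight" should be False; it is.

A is a knave, B is a knight, C is a knave, D is a knight, E is a knight, and F is a knave.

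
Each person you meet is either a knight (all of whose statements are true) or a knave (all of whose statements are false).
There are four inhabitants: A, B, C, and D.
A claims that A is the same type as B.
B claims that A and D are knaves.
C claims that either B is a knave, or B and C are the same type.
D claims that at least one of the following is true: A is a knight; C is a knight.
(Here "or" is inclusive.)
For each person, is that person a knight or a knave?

A is a knave; "A is the same type as B" is false, as required.
B is a knight; "A and D are knaves" is True, as required.
Since C is a knave, "either B is a knave, or B and C are the same type" needs to be false, which holds.
As a knave, D's statement "at least one of the following is true: A is a knight; C is a knight" should be false; it is.

A is a knave, B is a knight, C is a knave, and D is a knave.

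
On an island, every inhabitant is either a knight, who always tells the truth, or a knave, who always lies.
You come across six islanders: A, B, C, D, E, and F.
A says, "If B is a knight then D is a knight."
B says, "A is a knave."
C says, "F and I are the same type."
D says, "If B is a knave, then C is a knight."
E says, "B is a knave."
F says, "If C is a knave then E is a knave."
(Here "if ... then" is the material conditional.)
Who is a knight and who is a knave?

A is a knight, B is a knave, C is a knight, D is a knight, E is a knight, and F is a knight.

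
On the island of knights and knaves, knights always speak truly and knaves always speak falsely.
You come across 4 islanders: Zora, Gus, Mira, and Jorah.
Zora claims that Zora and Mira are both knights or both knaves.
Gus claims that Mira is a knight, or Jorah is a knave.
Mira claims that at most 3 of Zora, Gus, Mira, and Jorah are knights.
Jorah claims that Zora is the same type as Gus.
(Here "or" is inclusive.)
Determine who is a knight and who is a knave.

Zora is a knave, Gus is a knight, Mira is a knight, and Jorah is a knave.

Suppose Zora is a knight. Then Zora's statement "Zora and Mira are both knights or both knaves" would have to be true. Checking the 8 ways to assign the others, none is consistent with every speaker.
(For instance, with Gus=knight, Mira=knight, Jorah=knave, Jorah's claim "Zora is the same type as Gus" comes out true where it would need to be false.)
So Zora must be a knave, making "Zora and Mira are both knights or both knaves" false. Taking Zora=knave, Gus=knight, Mira=knight, Jorah=knave, each remaining statement checks out:
  Gus (knight): "Mira is a knight, or Jorah is a knave" — true. ✓
  Mira (knight): "at most 3 of Zora, Gus, Mira, and Jorah are knights" — true. ✓
  Jorah (knave): "Zora is the same type as Gus" — false. ✓
This is the unique consistent assignment.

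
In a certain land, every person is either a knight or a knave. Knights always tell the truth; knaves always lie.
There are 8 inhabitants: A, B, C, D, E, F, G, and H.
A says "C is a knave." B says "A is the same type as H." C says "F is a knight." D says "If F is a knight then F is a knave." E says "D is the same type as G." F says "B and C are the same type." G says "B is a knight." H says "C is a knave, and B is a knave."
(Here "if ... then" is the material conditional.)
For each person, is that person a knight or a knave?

Since A is a knave, "C is a knave" needs to be False, which holds.
B is a knight, so "A is the same type as H" must be true — and it is.
Since C is a knight, "F is a knight" needs to be true, which holds.
D is a knave; "if F is a knight then F is a knave" is False, as required.
Since E is a knave, "D is the same type as G" needs to be False, which holds.
Since F is a knight, "B and C are the same type" needs to be true, which holds.
Since G is a knight, "B is a knight" needs to be true, which holds.
H is a knave, so "C is a knave, and B is a knave" must be False — and it is.

Knights: B, C, F, and G. Knaves: A, D, E, and H.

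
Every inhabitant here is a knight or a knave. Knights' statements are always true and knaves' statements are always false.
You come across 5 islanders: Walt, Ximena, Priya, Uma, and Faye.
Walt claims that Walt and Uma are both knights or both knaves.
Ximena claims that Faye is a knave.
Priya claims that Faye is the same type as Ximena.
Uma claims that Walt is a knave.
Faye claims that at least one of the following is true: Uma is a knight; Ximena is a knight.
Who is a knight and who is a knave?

As a knave, Walt's statement "Walt and Uma are both knights or both knaves" should be false; it is.
Ximena (knave): "Faye is a knave" — false. ✓
Priya is a knave, so "Faye is the same type as Ximena" must be false — and it is.
As a knight, Uma's statement "Walt is a knave" should be true; it is.
Faye is a knight, so "at least one of the following is true: Uma is a knight; Ximena is a knight" must be true — and it is.

Knights: Uma and Faye. Knaves: Walt, Ximena, and Priya.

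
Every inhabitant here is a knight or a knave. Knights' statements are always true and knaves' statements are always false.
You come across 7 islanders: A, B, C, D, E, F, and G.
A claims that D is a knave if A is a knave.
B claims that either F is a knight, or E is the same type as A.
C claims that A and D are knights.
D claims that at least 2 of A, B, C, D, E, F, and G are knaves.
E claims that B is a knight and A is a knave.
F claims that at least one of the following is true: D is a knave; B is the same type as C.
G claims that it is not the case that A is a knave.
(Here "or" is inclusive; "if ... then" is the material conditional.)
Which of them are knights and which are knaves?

Knights: A, C, D, and G. Knaves: B, E, and F.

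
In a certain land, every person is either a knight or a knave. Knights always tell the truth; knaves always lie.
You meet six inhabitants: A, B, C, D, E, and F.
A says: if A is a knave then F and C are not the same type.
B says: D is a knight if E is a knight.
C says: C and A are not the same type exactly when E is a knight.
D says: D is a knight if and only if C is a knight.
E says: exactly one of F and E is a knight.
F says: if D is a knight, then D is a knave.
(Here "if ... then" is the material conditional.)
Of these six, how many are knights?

The unique consistent assignment is A=knight, B=knight, C=knight, D=knight, E=knave, F=knave.
That has 4 knights.

4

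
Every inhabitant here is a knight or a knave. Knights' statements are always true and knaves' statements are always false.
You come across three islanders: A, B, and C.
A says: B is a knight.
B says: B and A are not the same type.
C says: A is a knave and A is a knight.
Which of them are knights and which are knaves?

Suppose A is a knight. Then A's statement "B is a knight" would have to be true. Checking the 4 ways to assign the others, none is consistent with every speaker.
(For instance, with B=knave, C=knave, A's claim "B is a knight" comes out false where it would need to be true.)
So A must be a knave, making "B is a knight" false. Taking A=knave, B=knave, C=knave, each remaining statement checks out:
  B (knave): "B and A are not the same type" — false. ✓
  C (knave): "A is a knave and A is a knight" — false. ✓
This is the unique consistent assignment.

Knights: none. Knaves: A, B, and C.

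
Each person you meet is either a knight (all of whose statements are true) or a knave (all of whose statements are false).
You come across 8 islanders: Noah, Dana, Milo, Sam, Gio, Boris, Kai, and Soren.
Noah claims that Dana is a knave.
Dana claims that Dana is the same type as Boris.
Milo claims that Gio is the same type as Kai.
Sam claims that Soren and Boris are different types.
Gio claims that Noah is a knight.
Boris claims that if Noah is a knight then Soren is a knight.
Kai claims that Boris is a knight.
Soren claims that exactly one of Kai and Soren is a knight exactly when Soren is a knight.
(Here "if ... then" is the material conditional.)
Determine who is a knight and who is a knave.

Knights: Dana, Sam, Boris, and Kai. Knaves: Noah, Milo, Gio, and Soren.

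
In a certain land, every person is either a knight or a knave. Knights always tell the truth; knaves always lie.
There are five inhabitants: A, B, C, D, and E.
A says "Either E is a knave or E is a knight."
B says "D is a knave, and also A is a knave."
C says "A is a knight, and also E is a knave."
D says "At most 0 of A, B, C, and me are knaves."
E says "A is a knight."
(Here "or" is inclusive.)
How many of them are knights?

2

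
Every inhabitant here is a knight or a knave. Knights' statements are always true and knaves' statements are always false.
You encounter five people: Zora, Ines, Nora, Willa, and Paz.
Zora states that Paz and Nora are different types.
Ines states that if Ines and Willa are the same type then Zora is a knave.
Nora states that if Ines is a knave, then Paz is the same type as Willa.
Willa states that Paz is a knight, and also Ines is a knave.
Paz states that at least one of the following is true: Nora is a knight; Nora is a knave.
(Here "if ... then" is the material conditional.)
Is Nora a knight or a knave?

Nora is a knight.

Consistent assignments: {Zora=knave, Ines=knight, Nora=knight, Willa=knave, Paz=knight}
In every consistent assignment, Nora is a knight.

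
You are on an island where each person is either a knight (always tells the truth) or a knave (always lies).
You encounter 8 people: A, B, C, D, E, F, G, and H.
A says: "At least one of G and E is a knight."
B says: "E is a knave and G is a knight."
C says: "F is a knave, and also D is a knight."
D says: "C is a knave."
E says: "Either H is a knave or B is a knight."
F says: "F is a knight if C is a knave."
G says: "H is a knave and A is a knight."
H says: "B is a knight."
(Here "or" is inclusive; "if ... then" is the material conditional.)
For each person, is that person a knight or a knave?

A is a knight, B is a knave, C is a knave, D is a knight, E is a knight, F is a knight, G is a knight, and H is a knave.

A (knight): "at least one of G and E is a knight" — True. ✓
Since B is a knave, "E is a knave and G is a knight" needs to be false, which holds.
C is a knave; "F is a knave, and also D is a knight" is false, as required.
D (knight): "C is a knave" — True. ✓
E (knight): "either H is a knave or B is a knight" — True. ✓
F is a knight, so "F is a knight if C is a knave" must be True — and it is.
G is a knight, so "H is a knave and A is a knight" must be True — and it is.
H (knave): "B is a knight" — false. ✓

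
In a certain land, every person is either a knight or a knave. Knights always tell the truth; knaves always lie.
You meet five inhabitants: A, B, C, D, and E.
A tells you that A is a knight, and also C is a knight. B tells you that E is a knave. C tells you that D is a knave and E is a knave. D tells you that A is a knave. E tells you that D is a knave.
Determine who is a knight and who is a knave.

Suppose A is a knight. Then A's statement "A is a knight, and also C is a knight" would have to be true. Checking the 16 ways to assign the others, none is consistent with every speaker.
(For instance, with B=knight, C=knave, D=knight, E=knave, A's claim "A is a knight, and also C is a knight" comes out false where it would need to be true.)
So A must be a knave, making "A is a knight, and also C is a knight" false. Taking A=knave, B=knight, C=knave, D=knight, E=knave, each remaining statement checks out:
  B (knight): "E is a knave" — true. ✓
  C (knave): "D is a knave and E is a knave" — false. ✓
  D (knight): "A is a knave" — true. ✓
  E (knave): "D is a knave" — false. ✓
This is the unique consistent assignment.

Knights: B and D. Knaves: A, C, and E.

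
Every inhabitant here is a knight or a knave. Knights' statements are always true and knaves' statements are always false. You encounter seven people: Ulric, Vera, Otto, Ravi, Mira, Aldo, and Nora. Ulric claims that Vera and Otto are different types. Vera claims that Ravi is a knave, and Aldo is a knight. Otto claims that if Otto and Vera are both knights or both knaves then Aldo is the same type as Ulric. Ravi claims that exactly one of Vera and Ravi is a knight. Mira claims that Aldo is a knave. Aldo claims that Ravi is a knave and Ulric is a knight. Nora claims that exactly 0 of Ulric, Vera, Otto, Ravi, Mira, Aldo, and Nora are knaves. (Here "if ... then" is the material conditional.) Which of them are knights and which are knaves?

Ulric (knight): "Vera and Otto are different types" — true. ✓
Since Vera is a knave, "Ravi is a knave, and Aldo is a knight" needs to be false, which holds.
As a knight, Otto's statement "if Otto and Vera are both knights or both knaves then Aldo is the same type as Ulric" should be true; it is.
Ravi is a knight, so "exactly one of Vera and Ravi is a knight" must be true — and it is.
As a knight, Mira's statement "Aldo is a knave" should be true; it is.
Aldo is a knave, so "Ravi is a knave and Ulric is a knight" must be false — and it is.
Nora is a knave, so "exactly 0 of Ulric, Vera, Otto, Ravi, Mira, Aldo, and Nora are knaves" must be false — and it is.

Ulric is a knight, Vera is a knave, Otto is a knight, Ravi is a knight, Mira is a knight, Aldo is a knave, and Nora is a knave.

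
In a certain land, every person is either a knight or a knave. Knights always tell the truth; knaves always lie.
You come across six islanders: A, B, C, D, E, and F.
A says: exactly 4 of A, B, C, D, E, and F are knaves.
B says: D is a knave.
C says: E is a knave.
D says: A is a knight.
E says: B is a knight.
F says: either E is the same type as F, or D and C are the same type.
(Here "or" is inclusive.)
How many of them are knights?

The unique consistent assignment is A=knave, B=knight, C=knave, D=knave, E=knight, F=knight.
That has 3 knights.

3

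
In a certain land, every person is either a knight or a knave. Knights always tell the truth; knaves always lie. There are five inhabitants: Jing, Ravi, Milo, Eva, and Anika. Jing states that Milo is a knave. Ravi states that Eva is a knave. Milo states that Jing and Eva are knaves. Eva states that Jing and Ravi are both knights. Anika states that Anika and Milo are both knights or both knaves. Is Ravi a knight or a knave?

Ravi is a knight.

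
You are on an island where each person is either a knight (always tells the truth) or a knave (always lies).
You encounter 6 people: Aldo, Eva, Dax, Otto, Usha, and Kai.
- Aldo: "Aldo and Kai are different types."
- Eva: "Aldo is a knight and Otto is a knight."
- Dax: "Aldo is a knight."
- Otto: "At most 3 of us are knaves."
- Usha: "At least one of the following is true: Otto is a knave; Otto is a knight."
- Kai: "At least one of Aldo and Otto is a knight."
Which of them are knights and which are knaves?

Knights: Usha. Knaves: Aldo, Eva, Dax, Otto, and Kai.

Aldo is a knave, so "Aldo and Kai are different types" must be false — and it is.
Eva is a knave, and the claim "Aldo is a knight and Otto is a knight" is indeed false.
Dax is a knave, so "Aldo is a knight" must be false — and it is.
Otto is a knave, so "at most 3 of us are knaves" must be false — and it is.
Usha is a knight, and the claim "at least one of the following is true: Otto is a knave; Otto is a knight" is indeed True.
Kai (knave): "at least one of Aldo and Otto is a knight" — false. ✓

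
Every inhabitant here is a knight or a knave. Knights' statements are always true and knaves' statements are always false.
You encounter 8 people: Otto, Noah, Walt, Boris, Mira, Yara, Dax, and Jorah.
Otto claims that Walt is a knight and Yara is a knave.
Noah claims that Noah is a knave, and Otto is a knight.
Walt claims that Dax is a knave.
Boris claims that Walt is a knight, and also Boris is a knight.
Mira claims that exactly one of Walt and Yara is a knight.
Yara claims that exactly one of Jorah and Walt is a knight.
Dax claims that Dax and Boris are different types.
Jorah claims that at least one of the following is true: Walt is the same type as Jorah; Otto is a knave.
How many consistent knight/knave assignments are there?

1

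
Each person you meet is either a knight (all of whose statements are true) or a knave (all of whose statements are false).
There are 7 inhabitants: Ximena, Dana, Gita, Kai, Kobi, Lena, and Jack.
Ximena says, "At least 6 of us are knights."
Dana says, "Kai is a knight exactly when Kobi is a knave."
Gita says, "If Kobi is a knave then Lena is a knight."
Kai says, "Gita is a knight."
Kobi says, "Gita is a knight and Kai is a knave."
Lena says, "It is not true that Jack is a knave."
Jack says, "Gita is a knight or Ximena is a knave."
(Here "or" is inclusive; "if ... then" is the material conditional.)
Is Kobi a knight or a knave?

Kobi is a knave.

Consistent assignments: {Ximena=knight, Dana=knight, Gita=knight, Kai=knight, Kobi=knave, Lena=knight, Jack=knight}; {Ximena=knave, Dana=knight, Gita=knight, Kai=knight, Kobi=knave, Lena=knight, Jack=knight}
In every consistent assignment, Kobi is a knave.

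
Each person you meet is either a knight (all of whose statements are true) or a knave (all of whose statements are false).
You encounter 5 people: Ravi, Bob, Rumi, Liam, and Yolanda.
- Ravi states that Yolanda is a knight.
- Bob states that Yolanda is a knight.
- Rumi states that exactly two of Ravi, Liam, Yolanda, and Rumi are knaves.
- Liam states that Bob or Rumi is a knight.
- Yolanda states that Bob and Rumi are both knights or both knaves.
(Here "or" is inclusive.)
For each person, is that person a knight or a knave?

Ravi is a knave, Bob is a knave, Rumi is a knight, Liam is a knight, and Yolanda is a knave.

As a knave, Ravi's statement "Yolanda is a knight" should be False; it is.
Bob is a knave; "Yolanda is a knight" is False, as required.
Rumi is a knight, and the claim "exactly two of Ravi, Liam, Yolanda, and Rumi are knaves" is indeed true.
Liam is a knight, so "Bob or Rumi is a knight" must be true — and it is.
Yolanda (knave): "Bob and Rumi are both knights or both knaves" — False. ✓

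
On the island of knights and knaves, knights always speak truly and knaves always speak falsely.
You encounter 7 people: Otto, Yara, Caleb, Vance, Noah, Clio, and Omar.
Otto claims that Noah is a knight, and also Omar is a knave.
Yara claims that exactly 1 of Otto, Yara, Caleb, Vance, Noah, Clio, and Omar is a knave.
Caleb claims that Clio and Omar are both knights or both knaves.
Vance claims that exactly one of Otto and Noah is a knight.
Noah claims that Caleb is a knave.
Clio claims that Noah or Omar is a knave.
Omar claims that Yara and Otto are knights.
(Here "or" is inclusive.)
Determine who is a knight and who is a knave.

Otto is a knight, Yara is a knave, Caleb is a knave, Vance is a knave, Noah is a knight, Clio is a knight, and Omar is a knave.

Since Otto is a knight, "Noah is a knight, and also Omar is a knave" needs to be True, which holds.
Yara is a knave, and the claim "exactly 1 of Otto, Yara, Caleb, Vance, Noah, Clio, and Omar is a knave" is indeed false.
Since Caleb is a knave, "Clio and Omar are both knights or both knaves" needs to be false, which holds.
Vance (knave): "exactly one of Otto and Noah is a knight" — false. ✓
Noah (knight): "Caleb is a knave" — True. ✓
Since Clio is a knight, "Noah or Omar is a knave" needs to be True, which holds.
Omar is a knave, and the claim "Yara and Otto are knights" is indeed false.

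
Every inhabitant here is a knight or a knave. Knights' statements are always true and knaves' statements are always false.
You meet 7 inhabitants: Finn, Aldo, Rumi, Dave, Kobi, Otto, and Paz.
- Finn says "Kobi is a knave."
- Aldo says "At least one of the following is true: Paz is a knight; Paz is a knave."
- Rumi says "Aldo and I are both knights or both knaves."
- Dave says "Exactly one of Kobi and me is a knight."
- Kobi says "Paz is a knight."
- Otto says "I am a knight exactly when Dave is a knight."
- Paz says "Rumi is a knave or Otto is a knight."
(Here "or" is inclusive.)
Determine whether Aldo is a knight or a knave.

Consistent assignments: {Finn=knight, Aldo=knight, Rumi=knight, Dave=knight, Kobi=knave, Otto=knave, Paz=knave}
In every consistent assignment, Aldo is a knight.

Aldo is a knight.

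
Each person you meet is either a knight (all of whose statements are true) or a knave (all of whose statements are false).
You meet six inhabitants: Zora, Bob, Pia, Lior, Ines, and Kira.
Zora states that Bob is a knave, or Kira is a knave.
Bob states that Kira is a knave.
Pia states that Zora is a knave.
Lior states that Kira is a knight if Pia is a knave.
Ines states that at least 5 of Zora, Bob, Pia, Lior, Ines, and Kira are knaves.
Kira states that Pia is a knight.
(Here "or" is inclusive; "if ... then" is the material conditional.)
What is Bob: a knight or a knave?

Consistent assignments: {Zora=knight, Bob=knight, Pia=knave, Lior=knave, Ines=knave, Kira=knave}
In every consistent assignment, Bob is a knight.

Bob is a knight.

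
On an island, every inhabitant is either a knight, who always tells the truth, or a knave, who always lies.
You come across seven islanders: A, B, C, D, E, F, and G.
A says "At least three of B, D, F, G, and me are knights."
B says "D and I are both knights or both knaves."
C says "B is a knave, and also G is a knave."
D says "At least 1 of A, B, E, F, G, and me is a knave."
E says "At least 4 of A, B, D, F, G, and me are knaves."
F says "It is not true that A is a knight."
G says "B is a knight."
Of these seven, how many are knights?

4

The unique consistent assignment is A=knight, B=knight, C=knave, D=knight, E=knave, F=knave, G=knight.
That has 4 knights.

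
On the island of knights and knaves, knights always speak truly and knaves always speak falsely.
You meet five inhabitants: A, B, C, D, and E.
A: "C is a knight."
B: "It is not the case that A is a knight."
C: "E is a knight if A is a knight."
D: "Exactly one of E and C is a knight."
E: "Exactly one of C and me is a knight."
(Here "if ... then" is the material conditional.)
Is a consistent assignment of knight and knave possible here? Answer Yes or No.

No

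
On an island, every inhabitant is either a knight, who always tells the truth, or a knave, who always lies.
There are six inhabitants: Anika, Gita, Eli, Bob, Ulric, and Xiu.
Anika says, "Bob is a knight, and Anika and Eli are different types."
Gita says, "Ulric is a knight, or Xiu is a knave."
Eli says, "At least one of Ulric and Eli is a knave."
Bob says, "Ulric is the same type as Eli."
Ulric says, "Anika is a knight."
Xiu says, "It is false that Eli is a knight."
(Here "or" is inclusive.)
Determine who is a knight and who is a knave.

Anika is a knave, Gita is a knight, Eli is a knight, Bob is a knave, Ulric is a knave, and Xiu is a knave.

Anika is a knave, so "Bob is a knight, and Anika and Eli are different types" must be False — and it is.
As a knight, Gita's statement "Ulric is a knight, or Xiu is a knave" should be True; it is.
Eli is a knight, so "at least one of Ulric and Eli is a knave" must be True — and it is.
Bob (knave): "Ulric is the same type as Eli" — False. ✓
Ulric is a knave, and the claim "Anika is a knight" is indeed False.
Xiu is a knave; "it is false that Eli is a knight" is False, as required.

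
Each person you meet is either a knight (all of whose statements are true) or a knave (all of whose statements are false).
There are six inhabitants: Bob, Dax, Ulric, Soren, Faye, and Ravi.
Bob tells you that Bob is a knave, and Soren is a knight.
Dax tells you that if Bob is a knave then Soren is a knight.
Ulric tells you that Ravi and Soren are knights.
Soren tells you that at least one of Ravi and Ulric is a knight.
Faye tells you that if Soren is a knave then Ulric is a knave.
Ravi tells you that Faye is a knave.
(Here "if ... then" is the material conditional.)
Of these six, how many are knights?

1

The unique consistent assignment is Bob=knave, Dax=knave, Ulric=knave, Soren=knave, Faye=knight, Ravi=knave.
That has 1 knight.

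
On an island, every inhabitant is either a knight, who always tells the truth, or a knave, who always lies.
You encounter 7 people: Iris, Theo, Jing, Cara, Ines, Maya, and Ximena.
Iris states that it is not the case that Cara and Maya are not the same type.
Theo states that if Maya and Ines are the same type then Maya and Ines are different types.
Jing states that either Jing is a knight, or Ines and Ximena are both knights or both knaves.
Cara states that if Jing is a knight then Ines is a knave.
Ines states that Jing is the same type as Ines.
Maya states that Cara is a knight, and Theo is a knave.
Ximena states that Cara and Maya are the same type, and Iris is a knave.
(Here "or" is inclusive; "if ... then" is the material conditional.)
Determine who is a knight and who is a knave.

Iris is a knight, Theo is a knight, Jing is a knight, Cara is a knave, Ines is a knight, Maya is a knave, and Ximena is a knave.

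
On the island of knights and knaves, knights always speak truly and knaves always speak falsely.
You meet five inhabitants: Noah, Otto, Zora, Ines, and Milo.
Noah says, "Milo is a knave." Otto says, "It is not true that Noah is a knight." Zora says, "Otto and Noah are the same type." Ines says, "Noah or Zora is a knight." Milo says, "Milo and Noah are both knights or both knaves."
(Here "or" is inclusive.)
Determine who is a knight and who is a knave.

Knights: Noah and Ines. Knaves: Otto, Zora, and Milo.

Noah is a knight, and the claim "Milo is a knave" is indeed True.
Otto is a knave; "it is not true that Noah is a knight" is False, as required.
Zora is a knave; "Otto and Noah are the same type" is False, as required.
Ines is a knight, so "Noah or Zora is a knight" must be True — and it is.
Milo (knave): "Milo and Noah are both knights or both knaves" — False. ✓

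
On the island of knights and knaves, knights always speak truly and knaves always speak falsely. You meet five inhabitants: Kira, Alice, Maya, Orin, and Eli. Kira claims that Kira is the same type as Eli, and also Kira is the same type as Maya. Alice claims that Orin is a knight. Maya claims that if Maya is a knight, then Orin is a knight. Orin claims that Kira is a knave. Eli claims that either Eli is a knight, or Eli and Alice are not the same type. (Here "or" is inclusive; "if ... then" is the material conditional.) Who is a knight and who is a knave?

Kira is a knave, Alice is a knight, Maya is a knight, Orin is a knight, and Eli is a knight.

Kira is a knave, so "Kira is the same type as Eli, and also Kira is the same type as Maya" must be false — and it is.
Alice is a knight, and the claim "Orin is a knight" is indeed true.
Maya is a knight, so "if Maya is a knight, then Orin is a knight" must be true — and it is.
Since Orin is a knight, "Kira is a knave" needs to be true, which holds.
Eli (knight): "either Eli is a knight, or Eli and Alice are not the same type" — true. ✓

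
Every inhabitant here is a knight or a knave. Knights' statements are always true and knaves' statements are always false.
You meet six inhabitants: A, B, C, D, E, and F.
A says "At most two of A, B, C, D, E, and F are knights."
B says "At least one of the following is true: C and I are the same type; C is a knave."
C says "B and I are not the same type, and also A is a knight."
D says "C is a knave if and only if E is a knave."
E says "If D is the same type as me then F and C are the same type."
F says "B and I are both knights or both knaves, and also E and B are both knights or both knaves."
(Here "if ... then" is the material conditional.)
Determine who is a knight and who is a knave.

Knights: B, E, and F. Knaves: A, C, and D.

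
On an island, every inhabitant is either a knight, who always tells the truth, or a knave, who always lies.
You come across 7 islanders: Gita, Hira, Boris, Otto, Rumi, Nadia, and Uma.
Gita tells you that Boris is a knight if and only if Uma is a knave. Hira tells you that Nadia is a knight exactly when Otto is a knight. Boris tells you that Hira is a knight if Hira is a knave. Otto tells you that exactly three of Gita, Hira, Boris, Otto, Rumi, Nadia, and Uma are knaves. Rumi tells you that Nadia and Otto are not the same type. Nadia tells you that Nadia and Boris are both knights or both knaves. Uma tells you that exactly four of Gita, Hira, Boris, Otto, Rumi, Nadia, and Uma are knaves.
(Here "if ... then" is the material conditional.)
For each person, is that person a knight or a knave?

Knights: Hira, Boris, and Uma. Knaves: Gita, Otto, Rumi, and Nadia.

Gita is a knave; "Boris is a knight if and only if Uma is a knave" is false, as required.
Hira is a knight, and the claim "Nadia is a knight exactly when Otto is a knight" is indeed True.
Boris is a knight; "Hira is a knight if Hira is a knave" is True, as required.
As a knave, Otto's statement "exactly three of Gita, Hira, Boris, Otto, Rumi, Nadia, and Uma are knaves" should be false; it is.
Rumi is a knave, and the claim "Nadia and Otto are not the same type" is indeed false.
As a knave, Nadia's statement "Nadia and Boris are both knights or both knaves" should be false; it is.
Uma is a knight, so "exactly four of Gita, Hira, Boris, Otto, Rumi, Nadia, and Uma are knaves" must be True — and it is.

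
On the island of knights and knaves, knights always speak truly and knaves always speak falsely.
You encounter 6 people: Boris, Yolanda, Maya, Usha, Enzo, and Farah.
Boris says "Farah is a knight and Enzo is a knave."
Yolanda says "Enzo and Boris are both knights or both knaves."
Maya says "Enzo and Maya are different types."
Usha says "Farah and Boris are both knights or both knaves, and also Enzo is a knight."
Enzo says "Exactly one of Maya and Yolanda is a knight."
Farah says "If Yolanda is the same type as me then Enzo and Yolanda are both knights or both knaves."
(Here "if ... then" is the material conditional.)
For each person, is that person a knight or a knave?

Knights: Boris and Farah. Knaves: Yolanda, Maya, Usha, and Enzo.

Since Boris is a knight, "Farah is a knight and Enzo is a knave" needs to be true, which holds.
Yolanda is a knave, so "Enzo and Boris are both knights or both knaves" must be False — and it is.
Maya is a knave, and the claim "Enzo and Maya are different types" is indeed False.
Since Usha is a knave, "Farah and Boris are both knights or both knaves, and also Enzo is a knight" needs to be False, which holds.
Enzo (knave): "exactly one of Maya and Yolanda is a knight" — False. ✓
Farah is a knight, and the claim "if Yolanda is the same type as me then Enzo and Yolanda are both knights or both knaves" is indeed true.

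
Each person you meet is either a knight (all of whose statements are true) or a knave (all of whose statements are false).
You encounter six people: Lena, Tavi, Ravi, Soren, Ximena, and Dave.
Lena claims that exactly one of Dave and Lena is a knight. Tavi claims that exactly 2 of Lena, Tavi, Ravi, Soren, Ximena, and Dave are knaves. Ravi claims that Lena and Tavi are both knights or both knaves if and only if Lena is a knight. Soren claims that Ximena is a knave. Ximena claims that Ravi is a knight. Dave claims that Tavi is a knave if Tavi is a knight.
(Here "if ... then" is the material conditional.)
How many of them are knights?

4

The unique consistent assignment is Lena=knight, Tavi=knight, Ravi=knight, Soren=knave, Ximena=knight, Dave=knave.
That has 4 knights.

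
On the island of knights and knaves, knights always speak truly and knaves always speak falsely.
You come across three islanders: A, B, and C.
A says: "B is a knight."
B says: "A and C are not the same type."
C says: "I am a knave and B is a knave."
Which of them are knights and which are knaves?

A is a knight, B is a knight, and C is a knave.

As a knight, A's statement "B is a knight" should be True; it is.
As a knight, B's statement "A and C are not the same type" should be True; it is.
C (knave): "I am a knave and B is a knave" — false. ✓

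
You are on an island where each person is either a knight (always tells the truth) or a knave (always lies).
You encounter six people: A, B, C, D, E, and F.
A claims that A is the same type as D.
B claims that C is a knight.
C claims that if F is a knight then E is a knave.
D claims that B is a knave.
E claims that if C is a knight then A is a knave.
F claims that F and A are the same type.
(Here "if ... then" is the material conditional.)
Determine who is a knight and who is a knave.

A is a knight, B is a knave, C is a knave, D is a knight, E is a knight, and F is a knight.

A is a knight; "A is the same type as D" is true, as required.
B is a knave, so "C is a knight" must be False — and it is.
Since C is a knave, "if F is a knight then E is a knave" needs to be False, which holds.
D (knight): "B is a knave" — true. ✓
E is a knight, and the claim "if C is a knight then A is a knave" is indeed true.
F is a knight; "F and A are the same type" is true, as required.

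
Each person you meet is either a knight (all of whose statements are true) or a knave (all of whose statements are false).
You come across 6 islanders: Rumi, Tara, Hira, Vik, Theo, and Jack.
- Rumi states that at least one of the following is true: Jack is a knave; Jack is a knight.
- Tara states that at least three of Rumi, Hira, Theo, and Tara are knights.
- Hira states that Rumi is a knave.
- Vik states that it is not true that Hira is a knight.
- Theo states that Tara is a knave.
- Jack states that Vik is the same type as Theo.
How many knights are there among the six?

4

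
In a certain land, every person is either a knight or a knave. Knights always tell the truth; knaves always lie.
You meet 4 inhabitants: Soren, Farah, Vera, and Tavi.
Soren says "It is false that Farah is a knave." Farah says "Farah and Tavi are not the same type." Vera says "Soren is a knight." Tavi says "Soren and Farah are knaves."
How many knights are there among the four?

The unique consistent assignment is Soren=knight, Farah=knight, Vera=knight, Tavi=knave.
That has 3 knights.

3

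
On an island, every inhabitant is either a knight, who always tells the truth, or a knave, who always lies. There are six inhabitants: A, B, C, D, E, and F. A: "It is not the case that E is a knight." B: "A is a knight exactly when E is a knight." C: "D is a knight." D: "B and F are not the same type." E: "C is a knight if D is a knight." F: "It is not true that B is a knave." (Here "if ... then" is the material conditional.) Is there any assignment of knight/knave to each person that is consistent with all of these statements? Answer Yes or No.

Yes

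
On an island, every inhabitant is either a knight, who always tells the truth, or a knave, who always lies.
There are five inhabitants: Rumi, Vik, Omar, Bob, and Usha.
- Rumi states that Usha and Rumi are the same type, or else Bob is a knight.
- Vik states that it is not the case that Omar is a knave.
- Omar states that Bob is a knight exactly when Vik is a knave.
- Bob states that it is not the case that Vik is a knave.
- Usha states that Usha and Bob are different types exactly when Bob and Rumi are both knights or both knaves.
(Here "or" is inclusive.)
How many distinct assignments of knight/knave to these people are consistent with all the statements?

1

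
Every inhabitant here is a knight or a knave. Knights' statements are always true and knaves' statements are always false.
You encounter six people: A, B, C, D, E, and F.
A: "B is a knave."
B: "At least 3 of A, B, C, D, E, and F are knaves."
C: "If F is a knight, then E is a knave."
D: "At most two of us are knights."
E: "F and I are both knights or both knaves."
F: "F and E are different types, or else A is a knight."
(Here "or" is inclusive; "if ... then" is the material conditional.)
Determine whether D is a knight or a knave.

D is a knave.

Consistent assignments: {A=knave, B=knight, C=knight, D=knave, E=knave, F=knight}
In every consistent assignment, D is a knave.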